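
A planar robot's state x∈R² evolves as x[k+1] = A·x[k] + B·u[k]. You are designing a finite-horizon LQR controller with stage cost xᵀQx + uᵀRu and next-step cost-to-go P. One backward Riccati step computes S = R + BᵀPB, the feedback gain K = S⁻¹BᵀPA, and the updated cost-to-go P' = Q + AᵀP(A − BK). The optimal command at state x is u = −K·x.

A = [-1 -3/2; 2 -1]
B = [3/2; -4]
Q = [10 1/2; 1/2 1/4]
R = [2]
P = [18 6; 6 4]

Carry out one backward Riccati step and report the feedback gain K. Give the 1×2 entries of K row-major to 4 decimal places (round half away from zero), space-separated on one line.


BᵀP = [3.0000 -7.0000]
S = R + BᵀPB = [2] + [32.5000] = [34.5000]
BᵀPA = [-17.0000 2.5000]
K = S⁻¹·BᵀPA = [-0.4928 0.0725]
A−BK = [-0.2609 -1.6087; 0.0290 -0.7101]
AᵀP(A−BK) = [1.6232 8.2319; 8.2319 62.3188]
P' = Q + AᵀP(A−BK) = [11.6232 8.7319; 8.7319 62.5688]
tr(P') = 74.1920

-0.4928 0.0725


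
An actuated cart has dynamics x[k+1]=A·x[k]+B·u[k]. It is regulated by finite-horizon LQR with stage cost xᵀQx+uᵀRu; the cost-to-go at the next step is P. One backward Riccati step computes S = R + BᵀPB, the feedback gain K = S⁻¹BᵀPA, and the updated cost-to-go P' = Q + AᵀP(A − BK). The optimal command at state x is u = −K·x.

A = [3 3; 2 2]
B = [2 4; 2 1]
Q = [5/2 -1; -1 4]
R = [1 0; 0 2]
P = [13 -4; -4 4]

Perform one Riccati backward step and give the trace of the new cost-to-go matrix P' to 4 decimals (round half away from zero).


BᵀP = [18.0000 0.0000; 48.0000 -12.0000]
S = R + BᵀPB = [1 0; 0 2] + [36.0000 72.0000; 72.0000 180.0000] = [37.0000 72.0000; 72.0000 182.0000]
BᵀPA = [54.0000 54.0000; 120.0000 120.0000]
K = S⁻¹·BᵀPA = [0.7665 0.7665; 0.3561 0.3561]
A−BK = [0.0426 0.0426; 0.1110 0.1110]
AᵀP(A−BK) = [0.8761 0.8761; 0.8761 0.8761]
P' = Q + AᵀP(A−BK) = [3.3761 -0.1239; -0.1239 4.8761]
tr(P') = 8.2523

8.2523


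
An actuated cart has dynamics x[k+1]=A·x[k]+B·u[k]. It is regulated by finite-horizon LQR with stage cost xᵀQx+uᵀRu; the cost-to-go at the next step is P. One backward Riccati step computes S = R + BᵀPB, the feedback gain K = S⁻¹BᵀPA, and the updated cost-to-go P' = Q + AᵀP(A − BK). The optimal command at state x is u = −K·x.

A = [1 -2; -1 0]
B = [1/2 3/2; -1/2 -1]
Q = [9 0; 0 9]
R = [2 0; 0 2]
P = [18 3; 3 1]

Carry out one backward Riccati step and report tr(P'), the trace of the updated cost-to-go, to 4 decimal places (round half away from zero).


BᵀP = [7.5000 1.0000; 24.0000 3.5000]
S = R + BᵀPB = [2 0; 0 2] + [3.2500 10.2500; 10.2500 32.5000] = [5.2500 10.2500; 10.2500 34.5000]
BᵀPA = [6.5000 -15.0000; 20.5000 -48.0000]
K = S⁻¹·BᵀPA = [0.1857 -0.3353; 0.5390 -1.2917]
A−BK = [0.0986 0.1052; -0.3681 -1.4593]
AᵀP(A−BK) = [0.7428 -1.3410; -1.3410 4.9696]
P' = Q + AᵀP(A−BK) = [9.7428 -1.3410; -1.3410 13.9696]
tr(P') = 23.7124

23.7124


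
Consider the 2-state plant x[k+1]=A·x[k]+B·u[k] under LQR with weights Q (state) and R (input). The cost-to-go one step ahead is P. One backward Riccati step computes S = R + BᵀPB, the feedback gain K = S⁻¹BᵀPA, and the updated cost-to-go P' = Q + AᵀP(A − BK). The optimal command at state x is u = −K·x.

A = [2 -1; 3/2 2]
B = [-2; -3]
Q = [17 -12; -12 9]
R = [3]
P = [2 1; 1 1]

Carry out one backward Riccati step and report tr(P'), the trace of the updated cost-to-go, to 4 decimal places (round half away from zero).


BᵀP = [-7.0000 -5.0000]
S = R + BᵀPB = [3] + [29.0000] = [32.0000]
BᵀPA = [-21.5000 -3.0000]
K = S⁻¹·BᵀPA = [-0.6719 -0.0938]
A−BK = [0.6563 -1.1875; -0.5156 1.7188]
AᵀP(A−BK) = [1.8047 -0.5156; -0.5156 1.7188]
P' = Q + AᵀP(A−BK) = [18.8047 -12.5156; -12.5156 10.7188]
tr(P') = 29.5234

29.5234


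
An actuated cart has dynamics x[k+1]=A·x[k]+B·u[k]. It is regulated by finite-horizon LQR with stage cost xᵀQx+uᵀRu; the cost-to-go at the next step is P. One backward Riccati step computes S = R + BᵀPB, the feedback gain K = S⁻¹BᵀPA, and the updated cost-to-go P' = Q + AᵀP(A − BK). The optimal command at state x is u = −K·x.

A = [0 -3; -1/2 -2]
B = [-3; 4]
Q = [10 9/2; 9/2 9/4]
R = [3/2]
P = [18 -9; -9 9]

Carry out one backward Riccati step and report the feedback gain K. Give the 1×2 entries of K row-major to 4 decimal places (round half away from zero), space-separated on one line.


-0.0602 0.2751

BᵀP = [-90.0000 63.0000]
S = R + BᵀPB = [3/2] + [522.0000] = [523.5000]
BᵀPA = [-31.5000 144.0000]
K = S⁻¹·BᵀPA = [-0.0602 0.2751]
A−BK = [-0.1805 -2.1748; -0.2593 -3.1003]
AᵀP(A−BK) = [0.3546 4.1648; 4.1648 50.3897]
P' = Q + AᵀP(A−BK) = [10.3546 8.6648; 8.6648 52.6397]
tr(P') = 62.9943


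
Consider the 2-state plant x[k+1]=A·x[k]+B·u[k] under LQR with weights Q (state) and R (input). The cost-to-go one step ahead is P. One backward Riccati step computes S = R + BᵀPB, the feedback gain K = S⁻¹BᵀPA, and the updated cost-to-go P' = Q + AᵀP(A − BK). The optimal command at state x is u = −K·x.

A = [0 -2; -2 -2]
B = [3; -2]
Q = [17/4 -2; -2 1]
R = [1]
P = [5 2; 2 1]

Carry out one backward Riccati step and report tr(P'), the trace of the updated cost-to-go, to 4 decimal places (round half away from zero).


12.1731

BᵀP = [11.0000 4.0000]
S = R + BᵀPB = [1] + [25.0000] = [26.0000]
BᵀPA = [-8.0000 -30.0000]
K = S⁻¹·BᵀPA = [-0.3077 -1.1538]
A−BK = [0.9231 1.4615; -2.6154 -4.3077]
AᵀP(A−BK) = [1.5385 2.7692; 2.7692 5.3846]
P' = Q + AᵀP(A−BK) = [5.7885 0.7692; 0.7692 6.3846]
tr(P') = 12.1731


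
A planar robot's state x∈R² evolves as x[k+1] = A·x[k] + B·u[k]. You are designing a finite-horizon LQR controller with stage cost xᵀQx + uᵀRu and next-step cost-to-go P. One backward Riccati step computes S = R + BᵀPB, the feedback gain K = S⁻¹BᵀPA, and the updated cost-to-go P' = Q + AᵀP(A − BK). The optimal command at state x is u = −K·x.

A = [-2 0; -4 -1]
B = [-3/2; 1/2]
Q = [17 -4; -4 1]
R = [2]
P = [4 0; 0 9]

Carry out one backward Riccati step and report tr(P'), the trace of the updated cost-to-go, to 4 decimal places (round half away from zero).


BᵀP = [-6.0000 4.5000]
S = R + BᵀPB = [2] + [11.2500] = [13.2500]
BᵀPA = [-6.0000 -4.5000]
K = S⁻¹·BᵀPA = [-0.4528 -0.3396]
A−BK = [-2.6792 -0.5094; -3.7736 -0.8302]
AᵀP(A−BK) = [157.2830 33.9623; 33.9623 7.4717]
P' = Q + AᵀP(A−BK) = [174.2830 29.9623; 29.9623 8.4717]
tr(P') = 182.7547

182.7547


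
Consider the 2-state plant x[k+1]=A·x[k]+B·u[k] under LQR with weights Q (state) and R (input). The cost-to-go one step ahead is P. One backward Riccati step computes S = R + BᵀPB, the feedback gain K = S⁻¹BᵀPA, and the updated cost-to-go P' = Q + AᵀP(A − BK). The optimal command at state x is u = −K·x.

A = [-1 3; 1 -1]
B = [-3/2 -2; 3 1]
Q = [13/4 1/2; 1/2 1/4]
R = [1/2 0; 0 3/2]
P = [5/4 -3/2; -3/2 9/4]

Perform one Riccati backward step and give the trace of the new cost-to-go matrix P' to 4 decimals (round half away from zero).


4.4737

BᵀP = [-6.3750 9.0000; -4.0000 5.2500]
S = R + BᵀPB = [1/2 0; 0 3/2] + [36.5625 21.7500; 21.7500 13.2500] = [37.0625 21.7500; 21.7500 14.7500]
BᵀPA = [15.3750 -28.1250; 9.2500 -17.2500]
K = S⁻¹·BᵀPA = [0.3477 -0.5387; 0.1144 -0.3751]
A−BK = [-0.2496 1.4417; -0.1575 0.9913]
AᵀP(A−BK) = [0.0958 -0.2474; -0.2474 0.8778]
P' = Q + AᵀP(A−BK) = [3.3458 0.2526; 0.2526 1.1278]
tr(P') = 4.4737


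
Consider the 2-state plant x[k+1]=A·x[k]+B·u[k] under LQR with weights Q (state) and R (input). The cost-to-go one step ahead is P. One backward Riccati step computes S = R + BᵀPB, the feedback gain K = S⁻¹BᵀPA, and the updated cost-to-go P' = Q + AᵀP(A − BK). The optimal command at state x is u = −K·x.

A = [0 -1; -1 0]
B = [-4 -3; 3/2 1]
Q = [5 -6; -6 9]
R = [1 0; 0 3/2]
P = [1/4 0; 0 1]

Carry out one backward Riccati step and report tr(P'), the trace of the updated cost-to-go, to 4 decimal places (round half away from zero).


14.7907

BᵀP = [-1.0000 1.5000; -0.7500 1.0000]
S = R + BᵀPB = [1 0; 0 3/2] + [6.2500 4.5000; 4.5000 3.2500] = [7.2500 4.5000; 4.5000 4.7500]
BᵀPA = [-1.5000 1.0000; -1.0000 0.7500]
K = S⁻¹·BᵀPA = [-0.1850 0.0969; -0.0352 0.0661]
A−BK = [-0.8458 -0.4141; -0.6872 -0.2115]
AᵀP(A−BK) = [0.6872 0.2115; 0.2115 0.1035]
P' = Q + AᵀP(A−BK) = [5.6872 -5.7885; -5.7885 9.1035]
tr(P') = 14.7907


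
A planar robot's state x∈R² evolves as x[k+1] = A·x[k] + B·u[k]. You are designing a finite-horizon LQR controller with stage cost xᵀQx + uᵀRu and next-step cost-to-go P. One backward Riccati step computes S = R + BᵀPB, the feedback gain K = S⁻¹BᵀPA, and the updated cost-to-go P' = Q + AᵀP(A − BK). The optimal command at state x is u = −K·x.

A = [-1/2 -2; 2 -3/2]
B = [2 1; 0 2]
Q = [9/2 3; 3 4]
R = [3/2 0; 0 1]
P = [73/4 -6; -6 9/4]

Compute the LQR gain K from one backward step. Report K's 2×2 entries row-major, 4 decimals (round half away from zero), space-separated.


BᵀP = [36.5000 -12.0000; 6.2500 -1.5000]
S = R + BᵀPB = [3/2 0; 0 1] + [73.0000 12.5000; 12.5000 3.2500] = [74.5000 12.5000; 12.5000 4.2500]
BᵀPA = [-42.2500 -55.0000; -6.1250 -10.2500]
K = S⁻¹·BᵀPA = [-0.6422 -0.6586; 0.4478 -0.4747]
A−BK = [0.3367 -0.2081; 1.1044 -0.5507]
AᵀP(A−BK) = [1.1703 0.2663; 0.2663 0.9735]
P' = Q + AᵀP(A−BK) = [5.6703 3.2663; 3.2663 4.9735]
tr(P') = 10.6438

-0.6422 -0.6586 0.4478 -0.4747


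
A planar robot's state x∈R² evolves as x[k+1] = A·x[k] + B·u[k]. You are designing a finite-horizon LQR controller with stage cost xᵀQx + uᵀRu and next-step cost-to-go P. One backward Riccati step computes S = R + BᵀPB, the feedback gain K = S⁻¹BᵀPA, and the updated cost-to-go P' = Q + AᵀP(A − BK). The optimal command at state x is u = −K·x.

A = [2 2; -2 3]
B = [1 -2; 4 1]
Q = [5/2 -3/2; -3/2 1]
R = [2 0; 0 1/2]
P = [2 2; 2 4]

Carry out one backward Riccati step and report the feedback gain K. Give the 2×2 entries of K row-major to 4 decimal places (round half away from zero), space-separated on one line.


-0.2139 0.8690 -0.9840 -0.5027

BᵀP = [10.0000 18.0000; -2.0000 0.0000]
S = R + BᵀPB = [2 0; 0 1/2] + [82.0000 -2.0000; -2.0000 4.0000] = [84.0000 -2.0000; -2.0000 4.5000]
BᵀPA = [-16.0000 74.0000; -4.0000 -4.0000]
K = S⁻¹·BᵀPA = [-0.2139 0.8690; -0.9840 -0.5027]
A−BK = [0.2460 0.1257; -0.1604 0.0267]
AᵀP(A−BK) = [0.6417 -0.1070; -0.1070 1.6845]
P' = Q + AᵀP(A−BK) = [3.1417 -1.6070; -1.6070 2.6845]
tr(P') = 5.8262


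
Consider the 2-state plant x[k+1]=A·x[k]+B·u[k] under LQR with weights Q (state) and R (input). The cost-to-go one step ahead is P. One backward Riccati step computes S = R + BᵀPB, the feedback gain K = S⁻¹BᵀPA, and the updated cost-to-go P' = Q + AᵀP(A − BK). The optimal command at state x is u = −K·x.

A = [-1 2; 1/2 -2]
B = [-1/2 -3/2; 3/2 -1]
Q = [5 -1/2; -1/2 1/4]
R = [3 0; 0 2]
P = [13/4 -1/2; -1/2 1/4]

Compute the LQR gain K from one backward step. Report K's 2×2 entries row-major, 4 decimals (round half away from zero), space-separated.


BᵀP = [-2.3750 0.6250; -4.3750 0.5000]
S = R + BᵀPB = [3 0; 0 2] + [2.1250 2.9375; 2.9375 6.0625] = [5.1250 2.9375; 2.9375 8.0625]
BᵀPA = [2.6875 -6.0000; 4.6250 -9.7500]
K = S⁻¹·BᵀPA = [0.2472 -0.6037; 0.4836 -0.9894]
A−BK = [-0.1510 0.2141; 0.6127 -2.0839]
AᵀP(A−BK) = [0.9116 -2.0519; -2.0519 4.7317]
P' = Q + AᵀP(A−BK) = [5.9116 -2.5519; -2.5519 4.9817]
tr(P') = 10.8933

0.2472 -0.6037 0.4836 -0.9894


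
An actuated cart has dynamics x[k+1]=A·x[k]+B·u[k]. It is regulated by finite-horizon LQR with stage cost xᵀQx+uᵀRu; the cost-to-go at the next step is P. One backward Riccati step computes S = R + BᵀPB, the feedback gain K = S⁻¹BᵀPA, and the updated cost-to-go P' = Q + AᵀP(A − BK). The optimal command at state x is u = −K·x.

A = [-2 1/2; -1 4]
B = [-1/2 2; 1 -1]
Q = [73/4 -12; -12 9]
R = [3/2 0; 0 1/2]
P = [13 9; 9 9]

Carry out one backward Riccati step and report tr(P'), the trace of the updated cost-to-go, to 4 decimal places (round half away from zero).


BᵀP = [2.5000 4.5000; 17.0000 9.0000]
S = R + BᵀPB = [3/2 0; 0 1/2] + [3.2500 0.5000; 0.5000 25.0000] = [4.7500 0.5000; 0.5000 25.5000]
BᵀPA = [-9.5000 19.2500; -43.0000 44.5000]
K = S⁻¹·BᵀPA = [-1.8263 3.8769; -1.6505 1.6691]
A−BK = [0.3878 -0.8997; -0.8242 1.7921]
AᵀP(A−BK) = [8.6805 -16.8987; -16.8987 34.3449]
P' = Q + AᵀP(A−BK) = [26.9305 -28.8987; -28.8987 43.3449]
tr(P') = 70.2753

70.2753


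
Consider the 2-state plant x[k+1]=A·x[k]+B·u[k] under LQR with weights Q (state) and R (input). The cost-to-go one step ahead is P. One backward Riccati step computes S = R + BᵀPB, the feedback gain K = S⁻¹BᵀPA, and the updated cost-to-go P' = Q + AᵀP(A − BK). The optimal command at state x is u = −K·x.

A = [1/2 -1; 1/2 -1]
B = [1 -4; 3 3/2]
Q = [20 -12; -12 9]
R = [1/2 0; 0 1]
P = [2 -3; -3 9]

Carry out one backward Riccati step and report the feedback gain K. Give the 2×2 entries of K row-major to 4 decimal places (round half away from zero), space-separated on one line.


0.1958 -0.3916 -0.0676 0.1352

BᵀP = [-7.0000 24.0000; -12.5000 25.5000]
S = R + BᵀPB = [1/2 0; 0 1] + [65.0000 64.0000; 64.0000 88.2500] = [65.5000 64.0000; 64.0000 89.2500]
BᵀPA = [8.5000 -17.0000; 6.5000 -13.0000]
K = S⁻¹·BᵀPA = [0.1958 -0.3916; -0.0676 0.1352]
A−BK = [0.0339 -0.0678; 0.0140 -0.0279]
AᵀP(A−BK) = [0.0249 -0.0499; -0.0499 0.0998]
P' = Q + AᵀP(A−BK) = [20.0249 -12.0499; -12.0499 9.0998]
tr(P') = 29.1247


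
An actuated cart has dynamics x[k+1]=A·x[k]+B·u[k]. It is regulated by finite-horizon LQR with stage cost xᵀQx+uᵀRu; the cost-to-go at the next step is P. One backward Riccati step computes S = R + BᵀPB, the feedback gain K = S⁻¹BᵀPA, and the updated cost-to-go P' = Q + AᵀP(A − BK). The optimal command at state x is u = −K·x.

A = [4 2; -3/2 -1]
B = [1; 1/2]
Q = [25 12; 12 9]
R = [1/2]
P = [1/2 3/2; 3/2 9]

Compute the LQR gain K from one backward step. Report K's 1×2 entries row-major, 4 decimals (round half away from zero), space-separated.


BᵀP = [1.2500 6.0000]
S = R + BᵀPB = [1/2] + [4.2500] = [4.7500]
BᵀPA = [-4.0000 -3.5000]
K = S⁻¹·BᵀPA = [-0.8421 -0.7368]
A−BK = [4.8421 2.7368; -1.0789 -0.6316]
AᵀP(A−BK) = [6.8816 4.0526; 4.0526 2.4211]
P' = Q + AᵀP(A−BK) = [31.8816 16.0526; 16.0526 11.4211]
tr(P') = 43.3026

-0.8421 -0.7368


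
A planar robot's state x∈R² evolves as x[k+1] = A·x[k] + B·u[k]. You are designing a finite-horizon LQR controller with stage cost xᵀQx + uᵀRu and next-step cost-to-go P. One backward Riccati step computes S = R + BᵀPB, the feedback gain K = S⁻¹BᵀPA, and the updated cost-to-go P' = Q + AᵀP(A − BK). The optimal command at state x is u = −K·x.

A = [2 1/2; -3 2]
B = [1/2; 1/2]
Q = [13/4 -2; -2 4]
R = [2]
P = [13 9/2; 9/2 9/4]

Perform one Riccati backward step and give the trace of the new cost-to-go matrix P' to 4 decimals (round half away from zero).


24.6531

BᵀP = [8.7500 3.3750]
S = R + BᵀPB = [2] + [6.0625] = [8.0625]
BᵀPA = [7.3750 11.1250]
K = S⁻¹·BᵀPA = [0.9147 1.3798]
A−BK = [1.5426 -0.1899; -3.4574 1.3101]
AᵀP(A−BK) = [11.5039 0.5736; 0.5736 5.8992]
P' = Q + AᵀP(A−BK) = [14.7539 -1.4264; -1.4264 9.8992]
tr(P') = 24.6531


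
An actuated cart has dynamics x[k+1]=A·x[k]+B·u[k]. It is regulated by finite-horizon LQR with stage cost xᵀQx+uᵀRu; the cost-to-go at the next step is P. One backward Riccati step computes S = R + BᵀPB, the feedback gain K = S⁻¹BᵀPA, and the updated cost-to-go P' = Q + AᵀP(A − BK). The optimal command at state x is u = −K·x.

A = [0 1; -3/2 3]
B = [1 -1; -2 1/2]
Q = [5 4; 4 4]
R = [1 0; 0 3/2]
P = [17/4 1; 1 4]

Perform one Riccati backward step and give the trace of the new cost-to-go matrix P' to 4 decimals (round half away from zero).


BᵀP = [2.2500 -7.0000; -3.7500 1.0000]
S = R + BᵀPB = [1 0; 0 3/2] + [16.2500 -5.7500; -5.7500 4.2500] = [17.2500 -5.7500; -5.7500 5.7500]
BᵀPA = [10.5000 -18.7500; -1.5000 -0.7500]
K = S⁻¹·BᵀPA = [0.7826 -1.6957; 0.5217 -1.8261]
A−BK = [-0.2609 0.8696; -0.1957 0.5217]
AᵀP(A−BK) = [1.5652 -4.4348; -4.4348 13.0870]
P' = Q + AᵀP(A−BK) = [6.5652 -0.4348; -0.4348 17.0870]
tr(P') = 23.6522

23.6522


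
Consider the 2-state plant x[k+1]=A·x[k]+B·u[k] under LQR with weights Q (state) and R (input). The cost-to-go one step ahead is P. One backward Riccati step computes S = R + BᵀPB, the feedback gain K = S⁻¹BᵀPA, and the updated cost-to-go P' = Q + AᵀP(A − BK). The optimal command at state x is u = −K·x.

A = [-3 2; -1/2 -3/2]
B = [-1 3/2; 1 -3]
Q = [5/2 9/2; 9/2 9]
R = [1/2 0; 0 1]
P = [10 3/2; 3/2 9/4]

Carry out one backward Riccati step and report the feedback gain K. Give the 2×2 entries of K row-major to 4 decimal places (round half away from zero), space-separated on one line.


4.5938 -1.8878 1.3110 -0.0188

BᵀP = [-8.5000 0.7500; 10.5000 -4.5000]
S = R + BᵀPB = [1/2 0; 0 1] + [9.2500 -15.0000; -15.0000 29.2500] = [9.7500 -15.0000; -15.0000 30.2500]
BᵀPA = [25.1250 -18.1250; -29.2500 27.7500]
K = S⁻¹·BᵀPA = [4.5938 -1.8878; 1.3110 -0.0188]
A−BK = [-0.3727 0.1403; -1.1609 0.3315]
AᵀP(A−BK) = [17.9889 -6.1793; -6.1793 2.3661]
P' = Q + AᵀP(A−BK) = [20.4889 -1.6793; -1.6793 11.3661]
tr(P') = 31.8550


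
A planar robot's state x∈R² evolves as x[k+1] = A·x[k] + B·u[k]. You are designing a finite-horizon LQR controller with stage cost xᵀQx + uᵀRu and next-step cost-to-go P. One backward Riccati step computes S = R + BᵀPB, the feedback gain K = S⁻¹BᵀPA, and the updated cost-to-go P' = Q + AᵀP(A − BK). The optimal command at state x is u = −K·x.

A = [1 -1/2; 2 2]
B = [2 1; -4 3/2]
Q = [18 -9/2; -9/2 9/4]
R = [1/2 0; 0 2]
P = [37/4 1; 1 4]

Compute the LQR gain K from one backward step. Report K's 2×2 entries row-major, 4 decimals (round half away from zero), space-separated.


-0.0786 -0.3924 1.0425 0.2613

BᵀP = [14.5000 -14.0000; 10.7500 7.0000]
S = R + BᵀPB = [1/2 0; 0 2] + [85.0000 -6.5000; -6.5000 21.2500] = [85.5000 -6.5000; -6.5000 23.2500]
BᵀPA = [-13.5000 -35.2500; 24.7500 8.6250]
K = S⁻¹·BᵀPA = [-0.0786 -0.3924; 1.0425 0.2613]
A−BK = [0.1147 0.0236; 0.1217 0.0384]
AᵀP(A−BK) = [2.3857 0.6112; 0.6112 0.2264]
P' = Q + AᵀP(A−BK) = [20.3857 -3.8888; -3.8888 2.4764]
tr(P') = 22.8621


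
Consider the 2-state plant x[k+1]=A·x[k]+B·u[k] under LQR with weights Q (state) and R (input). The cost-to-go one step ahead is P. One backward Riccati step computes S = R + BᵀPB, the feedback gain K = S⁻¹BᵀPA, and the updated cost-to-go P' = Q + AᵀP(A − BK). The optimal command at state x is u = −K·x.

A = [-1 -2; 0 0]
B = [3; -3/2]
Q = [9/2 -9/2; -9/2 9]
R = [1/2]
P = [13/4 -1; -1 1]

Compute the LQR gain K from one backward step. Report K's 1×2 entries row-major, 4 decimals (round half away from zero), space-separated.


BᵀP = [11.2500 -4.5000]
S = R + BᵀPB = [1/2] + [40.5000] = [41.0000]
BᵀPA = [-11.2500 -22.5000]
K = S⁻¹·BᵀPA = [-0.2744 -0.5488]
A−BK = [-0.1768 -0.3537; -0.4116 -0.8232]
AᵀP(A−BK) = [0.1631 0.3262; 0.3262 0.6524]
P' = Q + AᵀP(A−BK) = [4.6631 -4.1738; -4.1738 9.6524]
tr(P') = 14.3155

-0.2744 -0.5488


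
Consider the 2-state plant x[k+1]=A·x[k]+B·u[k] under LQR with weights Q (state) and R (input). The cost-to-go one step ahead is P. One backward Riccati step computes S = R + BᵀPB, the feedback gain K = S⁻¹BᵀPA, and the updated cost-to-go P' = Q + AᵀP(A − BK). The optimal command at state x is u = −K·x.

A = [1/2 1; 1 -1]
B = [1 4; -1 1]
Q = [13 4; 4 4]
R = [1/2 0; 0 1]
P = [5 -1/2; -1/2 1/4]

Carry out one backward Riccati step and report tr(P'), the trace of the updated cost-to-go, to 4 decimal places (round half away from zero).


BᵀP = [5.5000 -0.7500; 19.5000 -1.7500]
S = R + BᵀPB = [1/2 0; 0 1] + [6.2500 21.2500; 21.2500 76.2500] = [6.7500 21.2500; 21.2500 77.2500]
BᵀPA = [2.0000 6.2500; 8.0000 21.2500]
K = S⁻¹·BᵀPA = [-0.2218 0.4472; 0.1646 0.1521]
A−BK = [0.0635 -0.0555; 0.6136 -0.7048]
AᵀP(A−BK) = [0.1270 -0.1109; -0.1109 0.2236]
P' = Q + AᵀP(A−BK) = [13.1270 3.8891; 3.8891 4.2236]
tr(P') = 17.3506

17.3506


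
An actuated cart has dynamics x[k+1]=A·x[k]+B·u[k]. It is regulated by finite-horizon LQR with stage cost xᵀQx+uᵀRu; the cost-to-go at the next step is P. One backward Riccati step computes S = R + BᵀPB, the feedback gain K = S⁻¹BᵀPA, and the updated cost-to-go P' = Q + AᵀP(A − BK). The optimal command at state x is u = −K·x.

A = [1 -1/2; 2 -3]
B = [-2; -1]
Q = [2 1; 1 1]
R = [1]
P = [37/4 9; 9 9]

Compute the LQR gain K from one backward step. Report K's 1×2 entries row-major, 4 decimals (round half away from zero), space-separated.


-0.9819 1.1416

BᵀP = [-27.5000 -27.0000]
S = R + BᵀPB = [1] + [82.0000] = [83.0000]
BᵀPA = [-81.5000 94.7500]
K = S⁻¹·BᵀPA = [-0.9819 1.1416]
A−BK = [-0.9639 1.7831; 1.0181 -1.8584]
AᵀP(A−BK) = [1.2229 -1.5873; -1.5873 2.1491]
P' = Q + AᵀP(A−BK) = [3.2229 -0.5873; -0.5873 3.1491]
tr(P') = 6.3720


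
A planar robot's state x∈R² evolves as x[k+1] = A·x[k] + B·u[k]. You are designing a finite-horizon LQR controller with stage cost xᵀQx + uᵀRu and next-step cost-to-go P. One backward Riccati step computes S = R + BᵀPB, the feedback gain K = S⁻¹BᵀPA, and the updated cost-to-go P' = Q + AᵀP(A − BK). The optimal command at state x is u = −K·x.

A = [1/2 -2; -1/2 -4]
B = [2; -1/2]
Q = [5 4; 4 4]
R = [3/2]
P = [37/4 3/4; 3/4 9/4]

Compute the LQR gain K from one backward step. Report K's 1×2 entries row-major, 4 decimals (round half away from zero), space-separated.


0.2363 -1.0050

BᵀP = [18.1250 0.3750]
S = R + BᵀPB = [3/2] + [36.0625] = [37.5625]
BᵀPA = [8.8750 -37.7500]
K = S⁻¹·BᵀPA = [0.2363 -1.0050]
A−BK = [0.0275 0.0100; -0.3819 -4.5025]
AᵀP(A−BK) = [0.4031 3.4193; 3.4193 47.0616]
P' = Q + AᵀP(A−BK) = [5.4031 7.4193; 7.4193 51.0616]
tr(P') = 56.4646


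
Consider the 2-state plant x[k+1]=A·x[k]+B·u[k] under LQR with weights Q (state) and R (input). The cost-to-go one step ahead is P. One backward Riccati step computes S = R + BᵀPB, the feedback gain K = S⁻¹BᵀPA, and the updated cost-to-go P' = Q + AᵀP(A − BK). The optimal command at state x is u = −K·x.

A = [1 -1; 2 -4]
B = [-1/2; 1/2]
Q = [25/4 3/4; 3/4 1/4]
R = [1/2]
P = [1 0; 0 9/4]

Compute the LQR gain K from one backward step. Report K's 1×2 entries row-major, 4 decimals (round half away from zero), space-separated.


1.3333 -3.0476

BᵀP = [-0.5000 1.1250]
S = R + BᵀPB = [1/2] + [0.8125] = [1.3125]
BᵀPA = [1.7500 -4.0000]
K = S⁻¹·BᵀPA = [1.3333 -3.0476]
A−BK = [1.6667 -2.5238; 1.3333 -2.4762]
AᵀP(A−BK) = [7.6667 -13.6667; -13.6667 24.8095]
P' = Q + AᵀP(A−BK) = [13.9167 -12.9167; -12.9167 25.0595]
tr(P') = 38.9762


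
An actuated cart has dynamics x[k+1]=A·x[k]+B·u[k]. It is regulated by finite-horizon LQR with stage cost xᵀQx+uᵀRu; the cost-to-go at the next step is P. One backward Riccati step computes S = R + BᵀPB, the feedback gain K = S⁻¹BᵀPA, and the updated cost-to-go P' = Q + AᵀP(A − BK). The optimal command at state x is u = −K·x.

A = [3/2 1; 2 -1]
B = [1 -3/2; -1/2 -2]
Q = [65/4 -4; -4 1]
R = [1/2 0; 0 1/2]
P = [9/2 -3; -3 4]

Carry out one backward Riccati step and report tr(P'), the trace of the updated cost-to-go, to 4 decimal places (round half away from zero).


BᵀP = [6.0000 -5.0000; -0.7500 -3.5000]
S = R + BᵀPB = [1/2 0; 0 1/2] + [8.5000 1.0000; 1.0000 8.1250] = [9.0000 1.0000; 1.0000 8.6250]
BᵀPA = [-1.0000 11.0000; -8.1250 2.7500]
K = S⁻¹·BᵀPA = [-0.0065 1.2023; -0.9413 0.1794]
A−BK = [0.0946 0.0669; 0.1142 -0.0400]
AᵀP(A−BK) = [0.4706 -0.0897; -0.0897 0.7814]
P' = Q + AᵀP(A−BK) = [16.7206 -4.0897; -4.0897 1.7814]
tr(P') = 18.5020

18.5020


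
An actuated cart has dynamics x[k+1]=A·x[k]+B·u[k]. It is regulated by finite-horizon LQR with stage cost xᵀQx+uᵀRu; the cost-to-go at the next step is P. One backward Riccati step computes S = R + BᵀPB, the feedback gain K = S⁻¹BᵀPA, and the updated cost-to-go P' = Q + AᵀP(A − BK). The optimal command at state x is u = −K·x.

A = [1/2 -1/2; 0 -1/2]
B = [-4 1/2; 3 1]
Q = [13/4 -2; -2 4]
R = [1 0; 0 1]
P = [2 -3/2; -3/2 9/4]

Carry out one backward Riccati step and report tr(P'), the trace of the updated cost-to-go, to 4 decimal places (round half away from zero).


BᵀP = [-12.5000 12.7500; -0.5000 1.5000]
S = R + BᵀPB = [1 0; 0 1] + [88.2500 6.5000; 6.5000 1.2500] = [89.2500 6.5000; 6.5000 2.2500]
BᵀPA = [-6.2500 -0.1250; -0.2500 -0.5000]
K = S⁻¹·BᵀPA = [-0.0784 0.0187; 0.1155 -0.2763]
A−BK = [0.1285 -0.2870; 0.1198 -0.2799]
AᵀP(A−BK) = [0.0386 -0.0771; -0.0771 0.1767]
P' = Q + AᵀP(A−BK) = [3.2886 -2.0771; -2.0771 4.1767]
tr(P') = 7.4653

7.4653


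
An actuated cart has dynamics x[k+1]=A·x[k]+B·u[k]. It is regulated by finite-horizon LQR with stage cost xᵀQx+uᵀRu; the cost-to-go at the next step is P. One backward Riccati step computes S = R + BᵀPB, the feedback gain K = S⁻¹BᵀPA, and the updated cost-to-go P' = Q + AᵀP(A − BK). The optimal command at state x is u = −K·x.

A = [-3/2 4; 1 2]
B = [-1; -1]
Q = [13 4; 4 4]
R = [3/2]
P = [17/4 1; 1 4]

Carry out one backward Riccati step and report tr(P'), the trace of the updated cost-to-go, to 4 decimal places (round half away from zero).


BᵀP = [-5.2500 -5.0000]
S = R + BᵀPB = [3/2] + [10.2500] = [11.7500]
BᵀPA = [2.8750 -31.0000]
K = S⁻¹·BᵀPA = [0.2447 -2.6383]
A−BK = [-1.2553 1.3617; 1.2447 -0.6383]
AᵀP(A−BK) = [9.8590 -8.9149; -8.9149 18.2128]
P' = Q + AᵀP(A−BK) = [22.8590 -4.9149; -4.9149 22.2128]
tr(P') = 45.0718

45.0718


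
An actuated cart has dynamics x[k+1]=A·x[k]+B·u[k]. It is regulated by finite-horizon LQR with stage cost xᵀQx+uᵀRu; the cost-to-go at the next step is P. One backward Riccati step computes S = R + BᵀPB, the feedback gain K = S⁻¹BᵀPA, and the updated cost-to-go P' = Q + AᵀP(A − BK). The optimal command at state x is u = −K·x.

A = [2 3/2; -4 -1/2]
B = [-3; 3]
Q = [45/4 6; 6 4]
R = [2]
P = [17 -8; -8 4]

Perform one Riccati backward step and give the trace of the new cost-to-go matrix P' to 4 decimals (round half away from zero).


17.6455

BᵀP = [-75.0000 36.0000]
S = R + BᵀPB = [2] + [333.0000] = [335.0000]
BᵀPA = [-294.0000 -130.5000]
K = S⁻¹·BᵀPA = [-0.8776 -0.3896]
A−BK = [-0.6328 0.3313; -1.3672 0.6687]
AᵀP(A−BK) = [1.9821 0.4716; 0.4716 0.4134]
P' = Q + AᵀP(A−BK) = [13.2321 6.4716; 6.4716 4.4134]
tr(P') = 17.6455


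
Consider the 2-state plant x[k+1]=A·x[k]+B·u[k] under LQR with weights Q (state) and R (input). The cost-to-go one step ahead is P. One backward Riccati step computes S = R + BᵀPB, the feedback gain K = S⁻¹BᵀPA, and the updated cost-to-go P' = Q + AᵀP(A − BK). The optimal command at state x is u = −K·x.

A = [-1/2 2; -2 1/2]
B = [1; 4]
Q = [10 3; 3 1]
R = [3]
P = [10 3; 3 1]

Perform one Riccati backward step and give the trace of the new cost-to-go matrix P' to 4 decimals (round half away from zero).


BᵀP = [22.0000 7.0000]
S = R + BᵀPB = [3] + [50.0000] = [53.0000]
BᵀPA = [-25.0000 47.5000]
K = S⁻¹·BᵀPA = [-0.4717 0.8962]
A−BK = [-0.0283 1.1038; -0.1132 -3.0849]
AᵀP(A−BK) = [0.7075 -1.3443; -1.3443 3.6792]
P' = Q + AᵀP(A−BK) = [10.7075 1.6557; 1.6557 4.6792]
tr(P') = 15.3868

15.3868


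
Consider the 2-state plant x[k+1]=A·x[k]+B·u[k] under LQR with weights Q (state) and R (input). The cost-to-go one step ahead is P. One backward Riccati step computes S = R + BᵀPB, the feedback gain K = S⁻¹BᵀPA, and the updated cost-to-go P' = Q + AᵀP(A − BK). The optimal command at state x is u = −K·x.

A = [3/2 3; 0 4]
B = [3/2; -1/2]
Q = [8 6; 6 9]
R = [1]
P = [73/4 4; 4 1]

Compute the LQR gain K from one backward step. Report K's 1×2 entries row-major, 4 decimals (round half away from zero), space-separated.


BᵀP = [25.3750 5.5000]
S = R + BᵀPB = [1] + [35.3125] = [36.3125]
BᵀPA = [38.0625 98.1250]
K = S⁻¹·BᵀPA = [1.0482 2.7022]
A−BK = [-0.0723 -1.0534; 0.5241 5.3511]
AᵀP(A−BK) = [1.1657 3.2711; 3.2711 11.0929]
P' = Q + AᵀP(A−BK) = [9.1657 9.2711; 9.2711 20.0929]
tr(P') = 29.2586

1.0482 2.7022


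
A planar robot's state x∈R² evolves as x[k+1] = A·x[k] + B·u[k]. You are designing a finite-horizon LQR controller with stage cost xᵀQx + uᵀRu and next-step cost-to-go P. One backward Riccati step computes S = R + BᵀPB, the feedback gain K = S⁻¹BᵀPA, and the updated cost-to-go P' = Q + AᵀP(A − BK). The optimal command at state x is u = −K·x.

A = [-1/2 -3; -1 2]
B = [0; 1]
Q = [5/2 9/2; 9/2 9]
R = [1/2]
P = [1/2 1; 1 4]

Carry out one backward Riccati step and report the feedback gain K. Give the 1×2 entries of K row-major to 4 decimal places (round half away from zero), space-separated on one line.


BᵀP = [1.0000 4.0000]
S = R + BᵀPB = [1/2] + [4.0000] = [4.5000]
BᵀPA = [-4.5000 5.0000]
K = S⁻¹·BᵀPA = [-1.0000 1.1111]
A−BK = [-0.5000 -3.0000; 0.0000 0.8889]
AᵀP(A−BK) = [0.6250 -0.2500; -0.2500 2.9444]
P' = Q + AᵀP(A−BK) = [3.1250 4.2500; 4.2500 11.9444]
tr(P') = 15.0694

-1.0000 1.1111


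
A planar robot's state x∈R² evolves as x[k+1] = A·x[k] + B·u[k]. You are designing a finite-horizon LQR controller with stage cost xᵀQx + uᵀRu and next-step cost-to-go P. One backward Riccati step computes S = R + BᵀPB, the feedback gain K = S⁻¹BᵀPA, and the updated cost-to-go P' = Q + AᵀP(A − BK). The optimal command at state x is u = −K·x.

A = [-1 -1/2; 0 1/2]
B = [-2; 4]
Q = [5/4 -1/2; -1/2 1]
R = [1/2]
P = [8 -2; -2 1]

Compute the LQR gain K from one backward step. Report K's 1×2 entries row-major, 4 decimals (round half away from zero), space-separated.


0.2981 0.1988

BᵀP = [-24.0000 8.0000]
S = R + BᵀPB = [1/2] + [80.0000] = [80.5000]
BᵀPA = [24.0000 16.0000]
K = S⁻¹·BᵀPA = [0.2981 0.1988]
A−BK = [-0.4037 -0.1025; -1.1925 -0.2950]
AᵀP(A−BK) = [0.8447 0.2298; 0.2298 0.0699]
P' = Q + AᵀP(A−BK) = [2.0947 -0.2702; -0.2702 1.0699]
tr(P') = 3.1646


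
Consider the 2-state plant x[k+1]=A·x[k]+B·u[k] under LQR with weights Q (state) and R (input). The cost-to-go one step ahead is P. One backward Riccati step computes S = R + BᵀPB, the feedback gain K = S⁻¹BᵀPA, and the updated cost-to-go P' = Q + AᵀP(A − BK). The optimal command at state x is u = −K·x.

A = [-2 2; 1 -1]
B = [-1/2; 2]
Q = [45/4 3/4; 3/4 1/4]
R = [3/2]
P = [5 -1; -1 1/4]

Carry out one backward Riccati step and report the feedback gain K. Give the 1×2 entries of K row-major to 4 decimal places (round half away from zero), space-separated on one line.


BᵀP = [-4.5000 1.0000]
S = R + BᵀPB = [3/2] + [4.2500] = [5.7500]
BᵀPA = [10.0000 -10.0000]
K = S⁻¹·BᵀPA = [1.7391 -1.7391]
A−BK = [-1.1304 1.1304; -2.4783 2.4783]
AᵀP(A−BK) = [6.8587 -6.8587; -6.8587 6.8587]
P' = Q + AᵀP(A−BK) = [18.1087 -6.1087; -6.1087 7.1087]
tr(P') = 25.2174

1.7391 -1.7391


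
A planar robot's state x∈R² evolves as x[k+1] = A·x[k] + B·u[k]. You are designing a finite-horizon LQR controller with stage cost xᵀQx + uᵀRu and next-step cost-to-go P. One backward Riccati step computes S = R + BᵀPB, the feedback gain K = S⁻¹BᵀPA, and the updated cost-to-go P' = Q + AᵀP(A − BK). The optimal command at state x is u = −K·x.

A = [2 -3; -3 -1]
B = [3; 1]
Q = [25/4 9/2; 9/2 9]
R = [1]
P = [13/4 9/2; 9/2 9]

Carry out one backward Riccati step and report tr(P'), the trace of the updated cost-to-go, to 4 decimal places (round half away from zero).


BᵀP = [14.2500 22.5000]
S = R + BᵀPB = [1] + [65.2500] = [66.2500]
BᵀPA = [-39.0000 -65.2500]
K = S⁻¹·BᵀPA = [-0.5887 -0.9849]
A−BK = [3.7660 -0.0453; -2.4113 -0.0151]
AᵀP(A−BK) = [17.0415 0.5887; 0.5887 0.9849]
P' = Q + AᵀP(A−BK) = [23.2915 5.0887; 5.0887 9.9849]
tr(P') = 33.2764

33.2764


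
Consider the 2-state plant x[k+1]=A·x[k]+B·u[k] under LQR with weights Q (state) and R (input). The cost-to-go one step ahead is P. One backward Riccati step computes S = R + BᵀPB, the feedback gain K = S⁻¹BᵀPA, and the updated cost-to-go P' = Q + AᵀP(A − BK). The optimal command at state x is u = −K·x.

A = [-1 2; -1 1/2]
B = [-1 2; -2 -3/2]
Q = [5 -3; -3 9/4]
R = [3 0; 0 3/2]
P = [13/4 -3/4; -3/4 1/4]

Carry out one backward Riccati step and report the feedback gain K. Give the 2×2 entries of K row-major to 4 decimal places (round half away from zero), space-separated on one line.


0.1037 -0.1550 -0.2734 0.7009

BᵀP = [-1.7500 0.2500; 7.6250 -1.8750]
S = R + BᵀPB = [3 0; 0 3/2] + [1.2500 -3.8750; -3.8750 18.0625] = [4.2500 -3.8750; -3.8750 19.5625]
BᵀPA = [1.5000 -3.3750; -5.7500 14.3125]
K = S⁻¹·BᵀPA = [0.1037 -0.1550; -0.2734 0.7009]
A−BK = [-0.3495 0.4431; -1.2028 1.2413]
AᵀP(A−BK) = [0.2725 -0.4872; -0.4872 1.0073]
P' = Q + AᵀP(A−BK) = [5.2725 -3.4872; -3.4872 3.2573]
tr(P') = 8.5298


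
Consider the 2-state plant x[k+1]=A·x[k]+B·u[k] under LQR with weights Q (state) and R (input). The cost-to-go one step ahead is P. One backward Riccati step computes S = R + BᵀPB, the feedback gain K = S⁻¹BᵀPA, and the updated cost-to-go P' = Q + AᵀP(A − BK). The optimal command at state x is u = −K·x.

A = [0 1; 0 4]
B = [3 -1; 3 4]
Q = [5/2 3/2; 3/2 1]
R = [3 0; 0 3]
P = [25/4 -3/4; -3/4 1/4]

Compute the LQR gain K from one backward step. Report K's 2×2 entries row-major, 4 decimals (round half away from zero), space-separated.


0.0000 0.3627 0.0000 0.3070

BᵀP = [16.5000 -1.5000; -9.2500 1.7500]
S = R + BᵀPB = [3 0; 0 3] + [45.0000 -22.5000; -22.5000 16.2500] = [48.0000 -22.5000; -22.5000 19.2500]
BᵀPA = [0.0000 10.5000; 0.0000 -2.2500]
K = S⁻¹·BᵀPA = [0.0000 0.3627; 0.0000 0.3070]
A−BK = [0.0000 0.2190; 0.0000 1.6840]
AᵀP(A−BK) = [0.0000 0.0000; 0.0000 1.1329]
P' = Q + AᵀP(A−BK) = [2.5000 1.5000; 1.5000 2.1329]
tr(P') = 4.6329


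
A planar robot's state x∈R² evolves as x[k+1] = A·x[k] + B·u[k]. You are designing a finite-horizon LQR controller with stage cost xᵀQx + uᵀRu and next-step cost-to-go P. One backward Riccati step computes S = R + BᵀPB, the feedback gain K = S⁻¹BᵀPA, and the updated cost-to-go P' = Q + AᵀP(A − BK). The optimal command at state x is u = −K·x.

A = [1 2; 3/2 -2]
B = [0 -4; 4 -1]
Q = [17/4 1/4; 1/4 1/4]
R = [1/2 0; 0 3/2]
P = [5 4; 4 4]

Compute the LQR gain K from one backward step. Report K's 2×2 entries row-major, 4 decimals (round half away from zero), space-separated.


0.3224 -0.5429 -0.2401 -0.4378

BᵀP = [16.0000 16.0000; -24.0000 -20.0000]
S = R + BᵀPB = [1/2 0; 0 3/2] + [64.0000 -80.0000; -80.0000 116.0000] = [64.5000 -80.0000; -80.0000 117.5000]
BᵀPA = [40.0000 0.0000; -54.0000 -8.0000]
K = S⁻¹·BᵀPA = [0.3224 -0.5429; -0.2401 -0.4378]
A−BK = [0.0397 0.2490; -0.0296 -0.2660]
AᵀP(A−BK) = [0.1404 0.0793; 0.0793 0.4980]
P' = Q + AᵀP(A−BK) = [4.3904 0.3293; 0.3293 0.7480]
tr(P') = 5.1384


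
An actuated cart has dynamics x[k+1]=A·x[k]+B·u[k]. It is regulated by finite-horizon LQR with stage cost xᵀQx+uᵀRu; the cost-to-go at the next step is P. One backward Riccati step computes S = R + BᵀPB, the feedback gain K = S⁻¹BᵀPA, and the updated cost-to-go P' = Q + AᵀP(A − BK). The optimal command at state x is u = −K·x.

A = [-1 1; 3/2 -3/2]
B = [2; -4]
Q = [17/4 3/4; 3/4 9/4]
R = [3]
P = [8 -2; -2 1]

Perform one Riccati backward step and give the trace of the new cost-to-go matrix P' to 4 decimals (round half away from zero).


BᵀP = [24.0000 -8.0000]
S = R + BᵀPB = [3] + [80.0000] = [83.0000]
BᵀPA = [-36.0000 36.0000]
K = S⁻¹·BᵀPA = [-0.4337 0.4337]
A−BK = [-0.1325 0.1325; -0.2349 0.2349]
AᵀP(A−BK) = [0.6355 -0.6355; -0.6355 0.6355]
P' = Q + AᵀP(A−BK) = [4.8855 0.1145; 0.1145 2.8855]
tr(P') = 7.7711

7.7711


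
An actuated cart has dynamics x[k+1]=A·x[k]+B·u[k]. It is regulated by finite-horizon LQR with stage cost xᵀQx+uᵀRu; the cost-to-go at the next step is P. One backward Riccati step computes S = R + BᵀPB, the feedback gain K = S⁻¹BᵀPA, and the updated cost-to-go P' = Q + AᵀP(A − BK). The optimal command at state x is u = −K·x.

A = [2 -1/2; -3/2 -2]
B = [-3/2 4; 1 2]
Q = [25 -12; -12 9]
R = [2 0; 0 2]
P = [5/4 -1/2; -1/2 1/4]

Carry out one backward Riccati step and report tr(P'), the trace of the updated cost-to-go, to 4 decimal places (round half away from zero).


35.3194

BᵀP = [-2.3750 1.0000; 4.0000 -1.5000]
S = R + BᵀPB = [2 0; 0 2] + [4.5625 -7.5000; -7.5000 13.0000] = [6.5625 -7.5000; -7.5000 15.0000]
BᵀPA = [-6.2500 -0.8125; 10.2500 1.0000]
K = S⁻¹·BᵀPA = [-0.4000 -0.1111; 0.4833 0.0111]
A−BK = [-0.5333 -0.7111; -2.0667 -1.9111]
AᵀP(A−BK) = [1.1083 0.3167; 0.3167 0.2111]
P' = Q + AᵀP(A−BK) = [26.1083 -11.6833; -11.6833 9.2111]
tr(P') = 35.3194


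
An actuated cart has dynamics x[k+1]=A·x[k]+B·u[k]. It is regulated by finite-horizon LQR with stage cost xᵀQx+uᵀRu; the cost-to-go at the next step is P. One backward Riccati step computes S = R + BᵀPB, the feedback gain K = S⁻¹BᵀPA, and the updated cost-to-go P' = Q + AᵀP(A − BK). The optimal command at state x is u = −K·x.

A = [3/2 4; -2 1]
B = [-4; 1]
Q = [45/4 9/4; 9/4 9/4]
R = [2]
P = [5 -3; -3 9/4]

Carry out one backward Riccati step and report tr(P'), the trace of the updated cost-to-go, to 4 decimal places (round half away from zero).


BᵀP = [-23.0000 14.2500]
S = R + BᵀPB = [2] + [106.2500] = [108.2500]
BᵀPA = [-63.0000 -77.7500]
K = S⁻¹·BᵀPA = [-0.5820 -0.7182]
A−BK = [-0.8279 1.1270; -1.4180 1.7182]
AᵀP(A−BK) = [1.5849 -0.2494; -0.2494 2.4065]
P' = Q + AᵀP(A−BK) = [12.8349 2.0006; 2.0006 4.6565]
tr(P') = 17.4913

17.4913


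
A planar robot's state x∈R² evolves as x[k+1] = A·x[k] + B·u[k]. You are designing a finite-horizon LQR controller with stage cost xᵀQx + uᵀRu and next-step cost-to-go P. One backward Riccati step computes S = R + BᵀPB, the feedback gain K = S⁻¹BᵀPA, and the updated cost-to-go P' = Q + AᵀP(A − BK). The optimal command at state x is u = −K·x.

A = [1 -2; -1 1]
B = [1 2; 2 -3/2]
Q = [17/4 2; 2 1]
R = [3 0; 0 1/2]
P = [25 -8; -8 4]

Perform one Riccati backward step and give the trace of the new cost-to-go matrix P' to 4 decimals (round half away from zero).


BᵀP = [9.0000 0.0000; 62.0000 -22.0000]
S = R + BᵀPB = [3 0; 0 1/2] + [9.0000 18.0000; 18.0000 157.0000] = [12.0000 18.0000; 18.0000 157.5000]
BᵀPA = [9.0000 -18.0000; 84.0000 -146.0000]
K = S⁻¹·BᵀPA = [-0.0603 -0.1322; 0.5402 -0.9119]
A−BK = [-0.0201 -0.0441; -0.0690 -0.1034]
AᵀP(A−BK) = [0.1638 -0.2126; -0.2126 0.4866]
P' = Q + AᵀP(A−BK) = [4.4138 1.7874; 1.7874 1.4866]
tr(P') = 5.9004

5.9004


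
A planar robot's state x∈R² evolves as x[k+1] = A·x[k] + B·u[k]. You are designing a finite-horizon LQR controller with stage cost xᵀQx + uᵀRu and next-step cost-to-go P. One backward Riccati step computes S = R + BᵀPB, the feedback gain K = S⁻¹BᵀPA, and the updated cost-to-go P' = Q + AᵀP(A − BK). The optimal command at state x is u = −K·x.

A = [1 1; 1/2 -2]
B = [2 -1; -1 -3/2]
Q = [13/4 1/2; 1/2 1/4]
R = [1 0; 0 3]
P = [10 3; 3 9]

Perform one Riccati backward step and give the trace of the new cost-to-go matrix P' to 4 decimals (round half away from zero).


BᵀP = [17.0000 -3.0000; -14.5000 -16.5000]
S = R + BᵀPB = [1 0; 0 3] + [37.0000 -12.5000; -12.5000 39.2500] = [38.0000 -12.5000; -12.5000 42.2500]
BᵀPA = [15.5000 23.0000; -22.7500 18.5000]
K = S⁻¹·BᵀPA = [0.2556 0.8301; -0.4628 0.6835]
A−BK = [0.0259 0.0233; 0.0614 -0.1447]
AᵀP(A−BK) = [0.7582 -0.8177; -0.8177 2.2641]
P' = Q + AᵀP(A−BK) = [4.0082 -0.3177; -0.3177 2.5141]
tr(P') = 6.5223

6.5223


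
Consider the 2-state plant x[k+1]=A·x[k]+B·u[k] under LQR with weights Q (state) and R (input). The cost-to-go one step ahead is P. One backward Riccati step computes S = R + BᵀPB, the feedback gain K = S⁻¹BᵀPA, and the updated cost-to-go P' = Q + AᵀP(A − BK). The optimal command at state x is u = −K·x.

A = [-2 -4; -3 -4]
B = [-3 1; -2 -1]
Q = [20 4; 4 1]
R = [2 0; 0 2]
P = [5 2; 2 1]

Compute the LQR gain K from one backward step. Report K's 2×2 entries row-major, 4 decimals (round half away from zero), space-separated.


BᵀP = [-19.0000 -8.0000; 3.0000 1.0000]
S = R + BᵀPB = [2 0; 0 2] + [73.0000 -11.0000; -11.0000 2.0000] = [75.0000 -11.0000; -11.0000 4.0000]
BᵀPA = [62.0000 108.0000; -9.0000 -16.0000]
K = S⁻¹·BᵀPA = [0.8324 1.4302; 0.0391 -0.0670]
A−BK = [0.4581 0.3575; -1.2961 -1.2067]
AᵀP(A−BK) = [1.7430 2.7263; 2.7263 4.4693]
P' = Q + AᵀP(A−BK) = [21.7430 6.7263; 6.7263 5.4693]
tr(P') = 27.2123

0.8324 1.4302 0.0391 -0.0670
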